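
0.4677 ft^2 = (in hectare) 4.345e-06. Check: 1 ft^2 = 0.09290304 m^2, so 0.4677 ft^2 = 0.4677 * 0.09290304 = 0.043450752 m^2. 1 hectare = 10000 m^2, so 0.043450752 m^2 = 0.043450752 / 10000 = 4.3450752e-06 hectare ≈ 4.345e-06 hectare (4 s.f.).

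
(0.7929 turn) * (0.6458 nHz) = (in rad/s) 3.217e-09. Check: 1 turn = 6.2831853 rad, so 0.7929 turn = 0.7929 * 6.2831853 = 4.9819376 rad. 1 nHz = 1e-09 Hz, so 0.6458 nHz = 0.6458 * 1e-09 = 6.458e-10 Hz. Combine: 4.9819376 rad * 6.458e-10 Hz = 3.2173353e-09 rad/s. Result: 3.2173353e-09 rad/s ≈ 3.217e-09 rad/s (4 s.f.).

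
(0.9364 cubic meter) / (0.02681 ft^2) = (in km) 0.376. Check: 0.9364 cubic meter = 0.9364 m^3. 1 ft^2 = 0.09290304 m^2, so 0.02681 ft^2 = 0.02681 * 0.09290304 = 0.0024907305 m^2. Combine: 0.9364 m^3 / 0.0024907305 m^2 = 375.95396 m. 1 km = 1000 m, so 375.95396 m = 375.95396 / 1000 = 0.37595396 km ≈ 0.376 km (4 s.f.).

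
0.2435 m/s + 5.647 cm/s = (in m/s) 0.3. Check: 0.2435 m/s is already in m/s. 1 cm/s = 0.01 m/s, so 5.647 cm/s = 5.647 * 0.01 = 0.05647 m/s. Sum: 0.2435 + 0.05647 = 0.29997 m/s. Result: 0.29997 m/s ≈ 0.3 m/s (4 s.f.).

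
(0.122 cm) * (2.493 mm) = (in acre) 1 cm = 0.01 m, so 0.122 cm = 0.122 * 0.01 = 0.00122 m. 1 mm = 0.001 m, so 2.493 mm = 2.493 * 0.001 = 0.002493 m. Combine: 0.00122 m * 0.002493 m = 3.04146e-06 m^2. 1 acre = 4046.8564 m^2, so 3.04146e-06 m^2 = 3.04146e-06 / 4046.8564 = 7.5156113e-10 acre ≈ 7.516e-10 acre (4 s.f.). Final answer: 7.516e-10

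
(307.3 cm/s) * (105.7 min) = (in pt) 1 cm/s = 0.01 m/s, so 307.3 cm/s = 307.3 * 0.01 = 3.073 m/s. 1 min = 60 s, so 105.7 min = 105.7 * 60 = 6342 s. Combine: 3.073 m/s * 6342 s = 19488.966 m. 1 pt = 0.00035277778 m, so 19488.966 m = 19488.966 / 0.00035277778 = 55244313 pt ≈ 5.524e+07 pt (4 s.f.). Final answer: 5.524e+07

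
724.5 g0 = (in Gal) 1 g0 = 9.80665 m/s^2, so 724.5 g0 = 724.5 * 9.80665 = 7104.9179 m/s^2. 1 Gal = 0.01 m/s^2, so 7104.9179 m/s^2 = 7104.9179 / 0.01 = 710491.79 Gal ≈ 7.105e+05 Gal (4 s.f.). Final answer: 7.105e+05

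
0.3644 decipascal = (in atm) 3.596e-07. Check: 1 decipascal = 0.1 Pa, so 0.3644 decipascal = 0.3644 * 0.1 = 0.03644 Pa. 1 atm = 101325 Pa, so 0.03644 Pa = 0.03644 / 101325 = 3.5963484e-07 atm ≈ 3.596e-07 atm (4 s.f.).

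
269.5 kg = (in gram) 1 gram = 0.001 kg, so 269.5 kg = 269.5 / 0.001 = 269500 gram ≈ 2.695e+05 gram (4 s.f.). Final answer: 2.695e+05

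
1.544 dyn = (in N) 1.544e-05. Check: 1 dyn = 1e-05 N, so 1.544 dyn = 1.544 * 1e-05 = 1.544e-05 N. Result: 1.544e-05 N.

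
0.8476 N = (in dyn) 8.476e+04. Check: 1 dyn = 1e-05 N, so 0.8476 N = 0.8476 / 1e-05 = 84760 dyn ≈ 8.476e+04 dyn (4 s.f.).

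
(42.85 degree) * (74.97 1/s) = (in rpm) 1 degree = 0.017453293 rad, so 42.85 degree = 42.85 * 0.017453293 = 0.74787358 rad. 74.97 1/s = 74.97 Hz. Combine: 0.74787358 rad * 74.97 Hz = 56.068083 rad/s. 1 rpm = 0.10471976 rad/s, so 56.068083 rad/s = 56.068083 / 0.10471976 = 535.41075 rpm ≈ 535.4 rpm (4 s.f.). Final answer: 535.4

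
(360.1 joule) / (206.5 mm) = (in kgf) 177.8. Check: 360.1 joule = 360.1 J. 1 mm = 0.001 m, so 206.5 mm = 206.5 * 0.001 = 0.2065 m. Combine: 360.1 J / 0.2065 m = 1743.8257 N. 1 kgf = 9.80665 N, so 1743.8257 N = 1743.8257 / 9.80665 = 177.82073 kgf ≈ 177.8 kgf (4 s.f.).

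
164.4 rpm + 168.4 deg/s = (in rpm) 1 rpm = 0.10471976 rad/s, so 164.4 rpm = 164.4 * 0.10471976 = 17.215928 rad/s. 1 deg/s = 0.017453293 rad/s, so 168.4 deg/s = 168.4 * 0.017453293 = 2.9391345 rad/s. Sum: 17.215928 + 2.9391345 = 20.155062 rad/s. 1 rpm = 0.10471976 rad/s, so 20.155062 rad/s = 20.155062 / 0.10471976 = 192.46667 rpm ≈ 192.5 rpm (4 s.f.). Final answer: 192.5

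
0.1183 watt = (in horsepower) 0.1183 watt = 0.1183 W. 1 horsepower = 745.69987 W, so 0.1183 W = 0.1183 / 745.69987 = 0.00015864291 horsepower ≈ 0.0001586 horsepower (4 s.f.). Final answer: 0.0001586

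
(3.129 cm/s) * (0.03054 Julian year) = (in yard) 3.298e+04. Check: 1 cm/s = 0.01 m/s, so 3.129 cm/s = 3.129 * 0.01 = 0.03129 m/s. 1 Julian year = 31557600 s, so 0.03054 Julian year = 0.03054 * 31557600 = 963769.1 s. Combine: 0.03129 m/s * 963769.1 s = 30156.335 m. 1 yard = 0.9144 m, so 30156.335 m = 30156.335 / 0.9144 = 32979.369 yard ≈ 3.298e+04 yard (4 s.f.).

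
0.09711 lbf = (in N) 1 lbf = 4.4482216 N, so 0.09711 lbf = 0.09711 * 4.4482216 = 0.4319668 N. Result: 0.4319668 N ≈ 0.432 N (4 s.f.). Final answer: 0.432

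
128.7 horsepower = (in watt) 1 horsepower = 745.69987 W, so 128.7 horsepower = 128.7 * 745.69987 = 95971.573 W. 95971.573 W = 95971.573 watt ≈ 9.597e+04 watt (4 s.f.). Final answer: 9.597e+04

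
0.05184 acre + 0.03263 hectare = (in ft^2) 1 acre = 4046.8564 m^2, so 0.05184 acre = 0.05184 * 4046.8564 = 209.78904 m^2. 1 hectare = 10000 m^2, so 0.03263 hectare = 0.03263 * 10000 = 326.3 m^2. Sum: 209.78904 + 326.3 = 536.08904 m^2. 1 ft^2 = 0.09290304 m^2, so 536.08904 m^2 = 536.08904 / 0.09290304 = 5770.4144 ft^2 ≈ 5770 ft^2 (4 s.f.). Final answer: 5770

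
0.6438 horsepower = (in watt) 1 horsepower = 745.69987 W, so 0.6438 horsepower = 0.6438 * 745.69987 = 480.08158 W. 480.08158 W = 480.08158 watt ≈ 480.1 watt (4 s.f.). Final answer: 480.1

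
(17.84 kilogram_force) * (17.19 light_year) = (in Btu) 2.697e+16. Check: 1 kilogram_force = 9.80665 N, so 17.84 kilogram_force = 17.84 * 9.80665 = 174.95064 N. 1 light_year = 9.4607305e+15 m, so 17.19 light_year = 17.19 * 9.4607305e+15 = 1.6262996e+17 m. Combine: 174.95064 N * 1.6262996e+17 m = 2.8452214e+19 J. 1 Btu = 1055.0559 J, so 2.8452214e+19 J = 2.8452214e+19 / 1055.0559 = 2.6967496e+16 Btu ≈ 2.697e+16 Btu (4 s.f.).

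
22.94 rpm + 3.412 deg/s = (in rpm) 23.51. Check: 1 rpm = 0.10471976 rad/s, so 22.94 rpm = 22.94 * 0.10471976 = 2.4022712 rad/s. 1 deg/s = 0.017453293 rad/s, so 3.412 deg/s = 3.412 * 0.017453293 = 0.059550634 rad/s. Sum: 2.4022712 + 0.059550634 = 2.4618218 rad/s. 1 rpm = 0.10471976 rad/s, so 2.4618218 rad/s = 2.4618218 / 0.10471976 = 23.508667 rpm ≈ 23.51 rpm (4 s.f.).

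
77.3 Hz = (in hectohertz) 1 hectohertz = 100 Hz, so 77.3 Hz = 77.3 / 100 = 0.773 hectohertz. Final answer: 0.773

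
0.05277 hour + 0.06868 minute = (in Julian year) 6.15e-06. Check: 1 hour = 3600 s, so 0.05277 hour = 0.05277 * 3600 = 189.972 s. 1 minute = 60 s, so 0.06868 minute = 0.06868 * 60 = 4.1208 s. Sum: 189.972 + 4.1208 = 194.0928 s. 1 Julian year = 31557600 s, so 194.0928 s = 194.0928 / 31557600 = 6.1504297e-06 Julian year ≈ 6.15e-06 Julian year (4 s.f.).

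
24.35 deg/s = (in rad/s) 0.425. Check: 1 deg/s = 0.017453293 rad/s, so 24.35 deg/s = 24.35 * 0.017453293 = 0.42498767 rad/s. Result: 0.42498767 rad/s ≈ 0.425 rad/s (4 s.f.).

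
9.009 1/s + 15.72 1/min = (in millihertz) 9.009 1/s = 9.009 Hz. 1 1/min = 0.016666667 Hz, so 15.72 1/min = 15.72 * 0.016666667 = 0.262 Hz. Sum: 9.009 + 0.262 = 9.271 Hz. 1 millihertz = 0.001 Hz, so 9.271 Hz = 9.271 / 0.001 = 9271 millihertz. Final answer: 9271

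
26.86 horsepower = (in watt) 2.003e+04. Check: 1 horsepower = 745.69987 W, so 26.86 horsepower = 26.86 * 745.69987 = 20029.499 W. 20029.499 W = 20029.499 watt ≈ 2.003e+04 watt (4 s.f.).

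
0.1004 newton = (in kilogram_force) 0.1004 newton = 0.1004 N. 1 kilogram_force = 9.80665 N, so 0.1004 N = 0.1004 / 9.80665 = 0.010237951 kilogram_force ≈ 0.01024 kilogram_force (4 s.f.). Final answer: 0.01024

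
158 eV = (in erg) 1 eV = 1.6021766e-19 J, so 158 eV = 158 * 1.6021766e-19 = 2.5314391e-17 J. 1 erg = 1e-07 J, so 2.5314391e-17 J = 2.5314391e-17 / 1e-07 = 2.5314391e-10 erg ≈ 2.531e-10 erg (4 s.f.). Final answer: 2.531e-10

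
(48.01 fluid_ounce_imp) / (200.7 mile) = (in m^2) 4.223e-09. Check: 1 fluid_ounce_imp = 2.8413063e-05 m^3, so 48.01 fluid_ounce_imp = 48.01 * 2.8413063e-05 = 0.0013641111 m^3. 1 mile = 1609.344 m, so 200.7 mile = 200.7 * 1609.344 = 322995.34 m. Combine: 0.0013641111 m^3 / 322995.34 m = 4.2233152e-09 m^2. Result: 4.2233152e-09 m^2 ≈ 4.223e-09 m^2 (4 s.f.).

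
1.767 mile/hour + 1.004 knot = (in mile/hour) 2.922. Check: 1 mile/hour = 0.44704 m/s, so 1.767 mile/hour = 1.767 * 0.44704 = 0.78991968 m/s. 1 knot = 0.51444444 m/s, so 1.004 knot = 1.004 * 0.51444444 = 0.51650222 m/s. Sum: 0.78991968 + 0.51650222 = 1.3064219 m/s. 1 mile/hour = 0.44704 m/s, so 1.3064219 m/s = 1.3064219 / 0.44704 = 2.9223826 mile/hour ≈ 2.922 mile/hour (4 s.f.).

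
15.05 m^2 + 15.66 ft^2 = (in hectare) 15.05 m^2 is already in m^2. 1 ft^2 = 0.09290304 m^2, so 15.66 ft^2 = 15.66 * 0.09290304 = 1.4548616 m^2. Sum: 15.05 + 1.4548616 = 16.504862 m^2. 1 hectare = 10000 m^2, so 16.504862 m^2 = 16.504862 / 10000 = 0.0016504862 hectare ≈ 0.00165 hectare (4 s.f.). Final answer: 0.00165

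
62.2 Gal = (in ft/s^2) 1 Gal = 0.01 m/s^2, so 62.2 Gal = 62.2 * 0.01 = 0.622 m/s^2. 1 ft/s^2 = 0.3048 m/s^2, so 0.622 m/s^2 = 0.622 / 0.3048 = 2.0406824 ft/s^2 ≈ 2.041 ft/s^2 (4 s.f.). Final answer: 2.041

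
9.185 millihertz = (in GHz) 9.185e-12. Check: 1 millihertz = 0.001 Hz, so 9.185 millihertz = 9.185 * 0.001 = 0.009185 Hz. 1 GHz = 1e+09 Hz, so 0.009185 Hz = 0.009185 / 1e+09 = 9.185e-12 GHz.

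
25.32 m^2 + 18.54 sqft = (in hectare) 0.002704. Check: 25.32 m^2 is already in m^2. 1 sqft = 0.09290304 m^2, so 18.54 sqft = 18.54 * 0.09290304 = 1.7224224 m^2. Sum: 25.32 + 1.7224224 = 27.042422 m^2. 1 hectare = 10000 m^2, so 27.042422 m^2 = 27.042422 / 10000 = 0.0027042422 hectare ≈ 0.002704 hectare (4 s.f.).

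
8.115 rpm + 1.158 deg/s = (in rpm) 8.308. Check: 1 rpm = 0.10471976 rad/s, so 8.115 rpm = 8.115 * 0.10471976 = 0.84980081 rad/s. 1 deg/s = 0.017453293 rad/s, so 1.158 deg/s = 1.158 * 0.017453293 = 0.020210913 rad/s. Sum: 0.84980081 + 0.020210913 = 0.87001173 rad/s. 1 rpm = 0.10471976 rad/s, so 0.87001173 rad/s = 0.87001173 / 0.10471976 = 8.308 rpm.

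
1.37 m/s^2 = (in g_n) 0.1397. Check: 1 g_n = 9.80665 m/s^2, so 1.37 m/s^2 = 1.37 / 9.80665 = 0.13970112 g_n ≈ 0.1397 g_n (4 s.f.).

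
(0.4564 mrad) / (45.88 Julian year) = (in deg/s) 1.806e-11. Check: 1 mrad = 0.001 rad, so 0.4564 mrad = 0.4564 * 0.001 = 0.0004564 rad. 1 Julian year = 31557600 s, so 45.88 Julian year = 45.88 * 31557600 = 1.4478627e+09 s. Combine: 0.0004564 rad / 1.4478627e+09 s = 3.1522326e-13 rad/s. 1 deg/s = 0.017453293 rad/s, so 3.1522326e-13 rad/s = 3.1522326e-13 / 0.017453293 = 1.8060963e-11 deg/s ≈ 1.806e-11 deg/s (4 s.f.).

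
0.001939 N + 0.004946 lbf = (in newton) 0.001939 N is already in N. 1 lbf = 4.4482216 N, so 0.004946 lbf = 0.004946 * 4.4482216 = 0.022000904 N. Sum: 0.001939 + 0.022000904 = 0.023939904 N. 0.023939904 N = 0.023939904 newton ≈ 0.02394 newton (4 s.f.). Final answer: 0.02394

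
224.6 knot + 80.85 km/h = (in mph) 1 knot = 0.51444444 m/s, so 224.6 knot = 224.6 * 0.51444444 = 115.54422 m/s. 1 km/h = 0.27777778 m/s, so 80.85 km/h = 80.85 * 0.27777778 = 22.458333 m/s. Sum: 115.54422 + 22.458333 = 138.00256 m/s. 1 mph = 0.44704 m/s, so 138.00256 m/s = 138.00256 / 0.44704 = 308.70292 mph ≈ 308.7 mph (4 s.f.). Final answer: 308.7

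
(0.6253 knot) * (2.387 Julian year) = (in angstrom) 1 knot = 0.51444444 m/s, so 0.6253 knot = 0.6253 * 0.51444444 = 0.32168211 m/s. 1 Julian year = 31557600 s, so 2.387 Julian year = 2.387 * 31557600 = 75327991 s. Combine: 0.32168211 m/s * 75327991 s = 24231667 m. 1 angstrom = 1e-10 m, so 24231667 m = 24231667 / 1e-10 = 2.4231667e+17 angstrom ≈ 2.423e+17 angstrom (4 s.f.). Final answer: 2.423e+17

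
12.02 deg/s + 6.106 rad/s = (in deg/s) 1 deg/s = 0.017453293 rad/s, so 12.02 deg/s = 12.02 * 0.017453293 = 0.20978858 rad/s. 6.106 rad/s is already in rad/s. Sum: 0.20978858 + 6.106 = 6.3157886 rad/s. 1 deg/s = 0.017453293 rad/s, so 6.3157886 rad/s = 6.3157886 / 0.017453293 = 361.86803 deg/s ≈ 361.9 deg/s (4 s.f.). Final answer: 361.9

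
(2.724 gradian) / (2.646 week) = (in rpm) 2.553e-07. Check: 1 gradian = 0.015707963 rad, so 2.724 gradian = 2.724 * 0.015707963 = 0.042788492 rad. 1 week = 604800 s, so 2.646 week = 2.646 * 604800 = 1600300.8 s. Combine: 0.042788492 rad / 1600300.8 s = 2.6737781e-08 rad/s. 1 rpm = 0.10471976 rad/s, so 2.6737781e-08 rad/s = 2.6737781e-08 / 0.10471976 = 2.55327e-07 rpm ≈ 2.553e-07 rpm (4 s.f.).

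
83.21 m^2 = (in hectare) 1 hectare = 10000 m^2, so 83.21 m^2 = 83.21 / 10000 = 0.008321 hectare. Final answer: 0.008321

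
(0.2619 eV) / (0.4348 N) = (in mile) 5.997e-23. Check: 1 eV = 1.6021766e-19 J, so 0.2619 eV = 0.2619 * 1.6021766e-19 = 4.1961006e-20 J. 0.4348 N is already in N. Combine: 4.1961006e-20 J / 0.4348 N = 9.6506454e-20 m. 1 mile = 1609.344 m, so 9.6506454e-20 m = 9.6506454e-20 / 1609.344 = 5.996633e-23 mile ≈ 5.997e-23 mile (4 s.f.).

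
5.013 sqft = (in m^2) 0.4657. Check: 1 sqft = 0.09290304 m^2, so 5.013 sqft = 5.013 * 0.09290304 = 0.46572294 m^2. Result: 0.46572294 m^2 ≈ 0.4657 m^2 (4 s.f.).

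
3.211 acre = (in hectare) 1.299. Check: 1 acre = 4046.8564 m^2, so 3.211 acre = 3.211 * 4046.8564 = 12994.456 m^2. 1 hectare = 10000 m^2, so 12994.456 m^2 = 12994.456 / 10000 = 1.2994456 hectare ≈ 1.299 hectare (4 s.f.).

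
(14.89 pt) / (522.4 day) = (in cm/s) 1.164e-08. Check: 1 pt = 0.00035277778 m, so 14.89 pt = 14.89 * 0.00035277778 = 0.0052528611 m. 1 day = 86400 s, so 522.4 day = 522.4 * 86400 = 45135360 s. Combine: 0.0052528611 m / 45135360 s = 1.1638018e-10 m/s. 1 cm/s = 0.01 m/s, so 1.1638018e-10 m/s = 1.1638018e-10 / 0.01 = 1.1638018e-08 cm/s ≈ 1.164e-08 cm/s (4 s.f.).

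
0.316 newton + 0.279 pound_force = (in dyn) 0.316 newton = 0.316 N. 1 pound_force = 4.4482216 N, so 0.279 pound_force = 0.279 * 4.4482216 = 1.2410538 N. Sum: 0.316 + 1.2410538 = 1.5570538 N. 1 dyn = 1e-05 N, so 1.5570538 N = 1.5570538 / 1e-05 = 155705.38 dyn ≈ 1.557e+05 dyn (4 s.f.). Final answer: 1.557e+05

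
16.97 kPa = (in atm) 0.1675. Check: 1 kPa = 1000 Pa, so 16.97 kPa = 16.97 * 1000 = 16970 Pa. 1 atm = 101325 Pa, so 16970 Pa = 16970 / 101325 = 0.16748088 atm ≈ 0.1675 atm (4 s.f.).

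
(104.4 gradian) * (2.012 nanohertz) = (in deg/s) 1 gradian = 0.015707963 rad, so 104.4 gradian = 104.4 * 0.015707963 = 1.6399114 rad. 1 nanohertz = 1e-09 Hz, so 2.012 nanohertz = 2.012 * 1e-09 = 2.012e-09 Hz. Combine: 1.6399114 rad * 2.012e-09 Hz = 3.2995017e-09 rad/s. 1 deg/s = 0.017453293 rad/s, so 3.2995017e-09 rad/s = 3.2995017e-09 / 0.017453293 = 1.8904752e-07 deg/s ≈ 1.89e-07 deg/s (4 s.f.). Final answer: 1.89e-07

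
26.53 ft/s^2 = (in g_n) 0.8246. Check: 1 ft/s^2 = 0.3048 m/s^2, so 26.53 ft/s^2 = 26.53 * 0.3048 = 8.086344 m/s^2. 1 g_n = 9.80665 m/s^2, so 8.086344 m/s^2 = 8.086344 / 9.80665 = 0.82457761 g_n ≈ 0.8246 g_n (4 s.f.).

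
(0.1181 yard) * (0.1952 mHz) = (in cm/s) 1 yard = 0.9144 m, so 0.1181 yard = 0.1181 * 0.9144 = 0.10799064 m. 1 mHz = 0.001 Hz, so 0.1952 mHz = 0.1952 * 0.001 = 0.0001952 Hz. Combine: 0.10799064 m * 0.0001952 Hz = 2.1079773e-05 m/s. 1 cm/s = 0.01 m/s, so 2.1079773e-05 m/s = 2.1079773e-05 / 0.01 = 0.0021079773 cm/s ≈ 0.002108 cm/s (4 s.f.). Final answer: 0.002108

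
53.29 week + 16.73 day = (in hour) 1 week = 604800 s, so 53.29 week = 53.29 * 604800 = 32229792 s. 1 day = 86400 s, so 16.73 day = 16.73 * 86400 = 1445472 s. Sum: 32229792 + 1445472 = 33675264 s. 1 hour = 3600 s, so 33675264 s = 33675264 / 3600 = 9354.24 hour ≈ 9354 hour (4 s.f.). Final answer: 9354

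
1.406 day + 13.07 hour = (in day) 1 day = 86400 s, so 1.406 day = 1.406 * 86400 = 121478.4 s. 1 hour = 3600 s, so 13.07 hour = 13.07 * 3600 = 47052 s. Sum: 121478.4 + 47052 = 168530.4 s. 1 day = 86400 s, so 168530.4 s = 168530.4 / 86400 = 1.9505833 day ≈ 1.951 day (4 s.f.). Final answer: 1.951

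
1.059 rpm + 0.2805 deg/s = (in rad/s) 1 rpm = 0.10471976 rad/s, so 1.059 rpm = 1.059 * 0.10471976 = 0.11089822 rad/s. 1 deg/s = 0.017453293 rad/s, so 0.2805 deg/s = 0.2805 * 0.017453293 = 0.0048956486 rad/s. Sum: 0.11089822 + 0.0048956486 = 0.11579387 rad/s. Result: 0.11579387 rad/s ≈ 0.1158 rad/s (4 s.f.). Final answer: 0.1158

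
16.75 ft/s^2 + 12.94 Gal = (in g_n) 1 ft/s^2 = 0.3048 m/s^2, so 16.75 ft/s^2 = 16.75 * 0.3048 = 5.1054 m/s^2. 1 Gal = 0.01 m/s^2, so 12.94 Gal = 12.94 * 0.01 = 0.1294 m/s^2. Sum: 5.1054 + 0.1294 = 5.2348 m/s^2. 1 g_n = 9.80665 m/s^2, so 5.2348 m/s^2 = 5.2348 / 9.80665 = 0.53380104 g_n ≈ 0.5338 g_n (4 s.f.). Final answer: 0.5338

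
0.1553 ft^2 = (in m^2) 1 ft^2 = 0.09290304 m^2, so 0.1553 ft^2 = 0.1553 * 0.09290304 = 0.014427842 m^2. Result: 0.014427842 m^2 ≈ 0.01443 m^2 (4 s.f.). Final answer: 0.01443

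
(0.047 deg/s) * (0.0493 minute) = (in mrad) 2.426. Check: 1 deg/s = 0.017453293 rad/s, so 0.047 deg/s = 0.047 * 0.017453293 = 0.00082030475 rad/s. 1 minute = 60 s, so 0.0493 minute = 0.0493 * 60 = 2.958 s. Combine: 0.00082030475 rad/s * 2.958 s = 0.0024264614 rad. 1 mrad = 0.001 rad, so 0.0024264614 rad = 0.0024264614 / 0.001 = 2.4264614 mrad ≈ 2.426 mrad (4 s.f.).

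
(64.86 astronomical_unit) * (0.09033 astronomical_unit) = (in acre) 3.24e+19. Check: 1 astronomical_unit = 1.4959787e+11 m, so 64.86 astronomical_unit = 64.86 * 1.4959787e+11 = 9.7029179e+12 m. 1 astronomical_unit = 1.4959787e+11 m, so 0.09033 astronomical_unit = 0.09033 * 1.4959787e+11 = 1.3513176e+10 m. Combine: 9.7029179e+12 m * 1.3513176e+10 m = 1.3111723e+23 m^2. 1 acre = 4046.8564 m^2, so 1.3111723e+23 m^2 = 1.3111723e+23 / 4046.8564 = 3.2399774e+19 acre ≈ 3.24e+19 acre (4 s.f.).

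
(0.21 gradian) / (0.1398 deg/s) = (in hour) 1 gradian = 0.015707963 rad, so 0.21 gradian = 0.21 * 0.015707963 = 0.0032986723 rad. 1 deg/s = 0.017453293 rad/s, so 0.1398 deg/s = 0.1398 * 0.017453293 = 0.0024399703 rad/s. Combine: 0.0032986723 rad / 0.0024399703 rad/s = 1.3519313 s. 1 hour = 3600 s, so 1.3519313 s = 1.3519313 / 3600 = 0.00037553648 hour ≈ 0.0003755 hour (4 s.f.). Final answer: 0.0003755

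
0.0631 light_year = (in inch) 1 light_year = 9.4607305e+15 m, so 0.0631 light_year = 0.0631 * 9.4607305e+15 = 5.9697209e+14 m. 1 inch = 0.0254 m, so 5.9697209e+14 m = 5.9697209e+14 / 0.0254 = 2.3502838e+16 inch ≈ 2.35e+16 inch (4 s.f.). Final answer: 2.35e+16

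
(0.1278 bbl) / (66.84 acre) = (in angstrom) 1 bbl = 0.15898729 m^3, so 0.1278 bbl = 0.1278 * 0.15898729 = 0.020318576 m^3. 1 acre = 4046.8564 m^2, so 66.84 acre = 66.84 * 4046.8564 = 270491.88 m^2. Combine: 0.020318576 m^3 / 270491.88 m^2 = 7.5117139e-08 m. 1 angstrom = 1e-10 m, so 7.5117139e-08 m = 7.5117139e-08 / 1e-10 = 751.17139 angstrom ≈ 751.2 angstrom (4 s.f.). Final answer: 751.2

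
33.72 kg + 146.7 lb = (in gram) 1.003e+05. Check: 33.72 kg is already in kg. 1 lb = 0.45359237 kg, so 146.7 lb = 146.7 * 0.45359237 = 66.542001 kg. Sum: 33.72 + 66.542001 = 100.262 kg. 1 gram = 0.001 kg, so 100.262 kg = 100.262 / 0.001 = 100262 gram ≈ 1.003e+05 gram (4 s.f.).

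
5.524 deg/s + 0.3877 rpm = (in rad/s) 0.137. Check: 1 deg/s = 0.017453293 rad/s, so 5.524 deg/s = 5.524 * 0.017453293 = 0.096411988 rad/s. 1 rpm = 0.10471976 rad/s, so 0.3877 rpm = 0.3877 * 0.10471976 = 0.040599849 rad/s. Sum: 0.096411988 + 0.040599849 = 0.13701184 rad/s. Result: 0.13701184 rad/s ≈ 0.137 rad/s (4 s.f.).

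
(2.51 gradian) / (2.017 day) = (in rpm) 2.16e-06. Check: 1 gradian = 0.015707963 rad, so 2.51 gradian = 2.51 * 0.015707963 = 0.039426988 rad. 1 day = 86400 s, so 2.017 day = 2.017 * 86400 = 174268.8 s. Combine: 0.039426988 rad / 174268.8 s = 2.2624238e-07 rad/s. 1 rpm = 0.10471976 rad/s, so 2.2624238e-07 rad/s = 2.2624238e-07 / 0.10471976 = 2.1604556e-06 rpm ≈ 2.16e-06 rpm (4 s.f.).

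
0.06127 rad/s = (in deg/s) 3.511. Check: 1 deg/s = 0.017453293 rad/s, so 0.06127 rad/s = 0.06127 / 0.017453293 = 3.5105124 deg/s ≈ 3.511 deg/s (4 s.f.).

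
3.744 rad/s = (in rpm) 35.75. Check: 1 rpm = 0.10471976 rad/s, so 3.744 rad/s = 3.744 / 0.10471976 = 35.752566 rpm ≈ 35.75 rpm (4 s.f.).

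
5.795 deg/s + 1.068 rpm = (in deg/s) 12.2. Check: 1 deg/s = 0.017453293 rad/s, so 5.795 deg/s = 5.795 * 0.017453293 = 0.10114183 rad/s. 1 rpm = 0.10471976 rad/s, so 1.068 rpm = 1.068 * 0.10471976 = 0.1118407 rad/s. Sum: 0.10114183 + 0.1118407 = 0.21298253 rad/s. 1 deg/s = 0.017453293 rad/s, so 0.21298253 rad/s = 0.21298253 / 0.017453293 = 12.203 deg/s ≈ 12.2 deg/s (4 s.f.).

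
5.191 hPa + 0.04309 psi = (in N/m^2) 816.2. Check: 1 hPa = 100 Pa, so 5.191 hPa = 5.191 * 100 = 519.1 Pa. 1 psi = 6894.7573 Pa, so 0.04309 psi = 0.04309 * 6894.7573 = 297.09509 Pa. Sum: 519.1 + 297.09509 = 816.19509 Pa. 816.19509 Pa = 816.19509 N/m^2 ≈ 816.2 N/m^2 (4 s.f.).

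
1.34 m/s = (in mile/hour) 2.997. Check: 1 mile/hour = 0.44704 m/s, so 1.34 m/s = 1.34 / 0.44704 = 2.9974946 mile/hour ≈ 2.997 mile/hour (4 s.f.).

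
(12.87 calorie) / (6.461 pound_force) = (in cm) 1 calorie = 4.184 J, so 12.87 calorie = 12.87 * 4.184 = 53.84808 J. 1 pound_force = 4.4482216 N, so 6.461 pound_force = 6.461 * 4.4482216 = 28.73996 N. Combine: 53.84808 J / 28.73996 N = 1.873631 m. 1 cm = 0.01 m, so 1.873631 m = 1.873631 / 0.01 = 187.3631 cm ≈ 187.4 cm (4 s.f.). Final answer: 187.4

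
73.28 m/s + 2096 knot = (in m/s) 1152. Check: 73.28 m/s is already in m/s. 1 knot = 0.51444444 m/s, so 2096 knot = 2096 * 0.51444444 = 1078.2756 m/s. Sum: 73.28 + 1078.2756 = 1151.5556 m/s. Result: 1151.5556 m/s ≈ 1152 m/s (4 s.f.).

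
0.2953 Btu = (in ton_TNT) 1 Btu = 1055.0559 J, so 0.2953 Btu = 0.2953 * 1055.0559 = 311.55799 J. 1 ton_TNT = 4.184e+09 J, so 311.55799 J = 311.55799 / 4.184e+09 = 7.4464148e-08 ton_TNT ≈ 7.446e-08 ton_TNT (4 s.f.). Final answer: 7.446e-08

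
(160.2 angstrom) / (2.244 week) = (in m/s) 1.18e-14. Check: 1 angstrom = 1e-10 m, so 160.2 angstrom = 160.2 * 1e-10 = 1.602e-08 m. 1 week = 604800 s, so 2.244 week = 2.244 * 604800 = 1357171.2 s. Combine: 1.602e-08 m / 1357171.2 s = 1.1803964e-14 m/s. Result: 1.1803964e-14 m/s ≈ 1.18e-14 m/s (4 s.f.).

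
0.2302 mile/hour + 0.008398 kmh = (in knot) 1 mile/hour = 0.44704 m/s, so 0.2302 mile/hour = 0.2302 * 0.44704 = 0.10290861 m/s. 1 kmh = 0.27777778 m/s, so 0.008398 kmh = 0.008398 * 0.27777778 = 0.0023327778 m/s. Sum: 0.10290861 + 0.0023327778 = 0.10524139 m/s. 1 knot = 0.51444444 m/s, so 0.10524139 m/s = 0.10524139 / 0.51444444 = 0.20457289 knot ≈ 0.2046 knot (4 s.f.). Final answer: 0.2046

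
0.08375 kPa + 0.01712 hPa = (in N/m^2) 85.46. Check: 1 kPa = 1000 Pa, so 0.08375 kPa = 0.08375 * 1000 = 83.75 Pa. 1 hPa = 100 Pa, so 0.01712 hPa = 0.01712 * 100 = 1.712 Pa. Sum: 83.75 + 1.712 = 85.462 Pa. 85.462 Pa = 85.462 N/m^2 ≈ 85.46 N/m^2 (4 s.f.).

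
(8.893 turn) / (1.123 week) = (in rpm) 0.0007856. Check: 1 turn = 6.2831853 rad, so 8.893 turn = 8.893 * 6.2831853 = 55.876367 rad. 1 week = 604800 s, so 1.123 week = 1.123 * 604800 = 679190.4 s. Combine: 55.876367 rad / 679190.4 s = 8.2269076e-05 rad/s. 1 rpm = 0.10471976 rad/s, so 8.2269076e-05 rad/s = 8.2269076e-05 / 0.10471976 = 0.00078561181 rpm ≈ 0.0007856 rpm (4 s.f.).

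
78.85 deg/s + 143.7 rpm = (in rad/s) 16.42. Check: 1 deg/s = 0.017453293 rad/s, so 78.85 deg/s = 78.85 * 0.017453293 = 1.3761921 rad/s. 1 rpm = 0.10471976 rad/s, so 143.7 rpm = 143.7 * 0.10471976 = 15.048229 rad/s. Sum: 1.3761921 + 15.048229 = 16.424421 rad/s. Result: 16.424421 rad/s ≈ 16.42 rad/s (4 s.f.).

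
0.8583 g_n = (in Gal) 841.7. Check: 1 g_n = 9.80665 m/s^2, so 0.8583 g_n = 0.8583 * 9.80665 = 8.4170477 m/s^2. 1 Gal = 0.01 m/s^2, so 8.4170477 m/s^2 = 8.4170477 / 0.01 = 841.70477 Gal ≈ 841.7 Gal (4 s.f.).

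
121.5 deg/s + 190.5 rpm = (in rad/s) 1 deg/s = 0.017453293 rad/s, so 121.5 deg/s = 121.5 * 0.017453293 = 2.120575 rad/s. 1 rpm = 0.10471976 rad/s, so 190.5 rpm = 190.5 * 0.10471976 = 19.949113 rad/s. Sum: 2.120575 + 19.949113 = 22.069688 rad/s. Result: 22.069688 rad/s ≈ 22.07 rad/s (4 s.f.). Final answer: 22.07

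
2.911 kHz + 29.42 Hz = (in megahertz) 1 kHz = 1000 Hz, so 2.911 kHz = 2.911 * 1000 = 2911 Hz. 29.42 Hz is already in Hz. Sum: 2911 + 29.42 = 2940.42 Hz. 1 megahertz = 1000000 Hz, so 2940.42 Hz = 2940.42 / 1000000 = 0.00294042 megahertz ≈ 0.00294 megahertz (4 s.f.). Final answer: 0.00294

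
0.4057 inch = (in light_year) 1 inch = 0.0254 m, so 0.4057 inch = 0.4057 * 0.0254 = 0.01030478 m. 1 light_year = 9.4607305e+15 m, so 0.01030478 m = 0.01030478 / 9.4607305e+15 = 1.0892161e-18 light_year ≈ 1.089e-18 light_year (4 s.f.). Final answer: 1.089e-18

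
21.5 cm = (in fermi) 1 cm = 0.01 m, so 21.5 cm = 21.5 * 0.01 = 0.215 m. 1 fermi = 1e-15 m, so 0.215 m = 0.215 / 1e-15 = 2.15e+14 fermi. Final answer: 2.15e+14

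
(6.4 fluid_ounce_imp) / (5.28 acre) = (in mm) 8.51e-06. Check: 1 fluid_ounce_imp = 2.8413063e-05 m^3, so 6.4 fluid_ounce_imp = 6.4 * 2.8413063e-05 = 0.0001818436 m^3. 1 acre = 4046.8564 m^2, so 5.28 acre = 5.28 * 4046.8564 = 21367.402 m^2. Combine: 0.0001818436 m^3 / 21367.402 m^2 = 8.5103281e-09 m. 1 mm = 0.001 m, so 8.5103281e-09 m = 8.5103281e-09 / 0.001 = 8.5103281e-06 mm ≈ 8.51e-06 mm (4 s.f.).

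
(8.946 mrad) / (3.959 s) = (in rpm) 1 mrad = 0.001 rad, so 8.946 mrad = 8.946 * 0.001 = 0.008946 rad. 3.959 s is already in s. Combine: 0.008946 rad / 3.959 s = 0.0022596615 rad/s. 1 rpm = 0.10471976 rad/s, so 0.0022596615 rad/s = 0.0022596615 / 0.10471976 = 0.021578178 rpm ≈ 0.02158 rpm (4 s.f.). Final answer: 0.02158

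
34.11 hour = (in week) 0.203. Check: 1 hour = 3600 s, so 34.11 hour = 34.11 * 3600 = 122796 s. 1 week = 604800 s, so 122796 s = 122796 / 604800 = 0.20303571 week ≈ 0.203 week (4 s.f.).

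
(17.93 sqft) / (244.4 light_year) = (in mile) 4.476e-22. Check: 1 sqft = 0.09290304 m^2, so 17.93 sqft = 17.93 * 0.09290304 = 1.6657515 m^2. 1 light_year = 9.4607305e+15 m, so 244.4 light_year = 244.4 * 9.4607305e+15 = 2.3122025e+18 m. Combine: 1.6657515 m^2 / 2.3122025e+18 m = 7.2041765e-19 m. 1 mile = 1609.344 m, so 7.2041765e-19 m = 7.2041765e-19 / 1609.344 = 4.4764677e-22 mile ≈ 4.476e-22 mile (4 s.f.).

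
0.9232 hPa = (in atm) 0.0009111. Check: 1 hPa = 100 Pa, so 0.9232 hPa = 0.9232 * 100 = 92.32 Pa. 1 atm = 101325 Pa, so 92.32 Pa = 92.32 / 101325 = 0.00091112756 atm ≈ 0.0009111 atm (4 s.f.).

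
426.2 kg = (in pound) 1 pound = 0.45359237 kg, so 426.2 kg = 426.2 / 0.45359237 = 939.61016 pound ≈ 939.6 pound (4 s.f.). Final answer: 939.6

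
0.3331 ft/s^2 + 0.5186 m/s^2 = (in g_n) 1 ft/s^2 = 0.3048 m/s^2, so 0.3331 ft/s^2 = 0.3331 * 0.3048 = 0.10152888 m/s^2. 0.5186 m/s^2 is already in m/s^2. Sum: 0.10152888 + 0.5186 = 0.62012888 m/s^2. 1 g_n = 9.80665 m/s^2, so 0.62012888 m/s^2 = 0.62012888 / 9.80665 = 0.063235547 g_n ≈ 0.06324 g_n (4 s.f.). Final answer: 0.06324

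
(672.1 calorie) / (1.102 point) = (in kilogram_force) 1 calorie = 4.184 J, so 672.1 calorie = 672.1 * 4.184 = 2812.0664 J. 1 point = 0.00035277778 m, so 1.102 point = 1.102 * 0.00035277778 = 0.00038876111 m. Combine: 2812.0664 J / 0.00038876111 m = 7233404.6 N. 1 kilogram_force = 9.80665 N, so 7233404.6 N = 7233404.6 / 9.80665 = 737601.99 kilogram_force ≈ 7.376e+05 kilogram_force (4 s.f.). Final answer: 7.376e+05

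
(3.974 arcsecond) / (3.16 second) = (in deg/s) 1 arcsecond = 4.8481368e-06 rad, so 3.974 arcsecond = 3.974 * 4.8481368e-06 = 1.9266496e-05 rad. 3.16 second = 3.16 s. Combine: 1.9266496e-05 rad / 3.16 s = 6.0969923e-06 rad/s. 1 deg/s = 0.017453293 rad/s, so 6.0969923e-06 rad/s = 6.0969923e-06 / 0.017453293 = 0.00034933193 deg/s ≈ 0.0003493 deg/s (4 s.f.). Final answer: 0.0003493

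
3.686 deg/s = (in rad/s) 0.06433. Check: 1 deg/s = 0.017453293 rad/s, so 3.686 deg/s = 3.686 * 0.017453293 = 0.064332836 rad/s. Result: 0.064332836 rad/s ≈ 0.06433 rad/s (4 s.f.).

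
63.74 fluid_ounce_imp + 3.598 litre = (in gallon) 1 fluid_ounce_imp = 2.8413063e-05 m^3, so 63.74 fluid_ounce_imp = 63.74 * 2.8413063e-05 = 0.0018110486 m^3. 1 litre = 0.001 m^3, so 3.598 litre = 3.598 * 0.001 = 0.003598 m^3. Sum: 0.0018110486 + 0.003598 = 0.0054090486 m^3. 1 gallon = 0.0037854118 m^3, so 0.0054090486 m^3 = 0.0054090486 / 0.0037854118 = 1.4289195 gallon ≈ 1.429 gallon (4 s.f.). Final answer: 1.429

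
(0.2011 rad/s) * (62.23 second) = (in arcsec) 0.2011 rad/s is already in rad/s. 62.23 second = 62.23 s. Combine: 0.2011 rad/s * 62.23 s = 12.514453 rad. 1 arcsec = 4.8481368e-06 rad, so 12.514453 rad = 12.514453 / 4.8481368e-06 = 2581291.2 arcsec ≈ 2.581e+06 arcsec (4 s.f.). Final answer: 2.581e+06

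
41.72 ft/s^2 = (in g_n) 1 ft/s^2 = 0.3048 m/s^2, so 41.72 ft/s^2 = 41.72 * 0.3048 = 12.716256 m/s^2. 1 g_n = 9.80665 m/s^2, so 12.716256 m/s^2 = 12.716256 / 9.80665 = 1.2966972 g_n ≈ 1.297 g_n (4 s.f.). Final answer: 1.297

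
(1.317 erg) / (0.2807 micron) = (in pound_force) 0.1055. Check: 1 erg = 1e-07 J, so 1.317 erg = 1.317 * 1e-07 = 1.317e-07 J. 1 micron = 1e-06 m, so 0.2807 micron = 0.2807 * 1e-06 = 2.807e-07 m. Combine: 1.317e-07 J / 2.807e-07 m = 0.46918418 N. 1 pound_force = 4.4482216 N, so 0.46918418 N = 0.46918418 / 4.4482216 = 0.1054768 pound_force ≈ 0.1055 pound_force (4 s.f.).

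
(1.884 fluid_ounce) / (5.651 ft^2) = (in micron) 106.1. Check: 1 fluid_ounce = 2.957353e-05 m^3, so 1.884 fluid_ounce = 1.884 * 2.957353e-05 = 5.571653e-05 m^3. 1 ft^2 = 0.09290304 m^2, so 5.651 ft^2 = 5.651 * 0.09290304 = 0.52499508 m^2. Combine: 5.571653e-05 m^3 / 0.52499508 m^2 = 0.00010612772 m. 1 micron = 1e-06 m, so 0.00010612772 m = 0.00010612772 / 1e-06 = 106.12772 micron ≈ 106.1 micron (4 s.f.).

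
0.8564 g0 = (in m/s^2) 8.398. Check: 1 g0 = 9.80665 m/s^2, so 0.8564 g0 = 0.8564 * 9.80665 = 8.3984151 m/s^2. Result: 8.3984151 m/s^2 ≈ 8.398 m/s^2 (4 s.f.).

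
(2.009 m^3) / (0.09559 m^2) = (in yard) 22.98. Check: 2.009 m^3 is already in m^3. 0.09559 m^2 is already in m^2. Combine: 2.009 m^3 / 0.09559 m^2 = 21.016843 m. 1 yard = 0.9144 m, so 21.016843 m = 21.016843 / 0.9144 = 22.984299 yard ≈ 22.98 yard (4 s.f.).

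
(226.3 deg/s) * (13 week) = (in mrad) 1 deg/s = 0.017453293 rad/s, so 226.3 deg/s = 226.3 * 0.017453293 = 3.9496801 rad/s. 1 week = 604800 s, so 13 week = 13 * 604800 = 7862400 s. Combine: 3.9496801 rad/s * 7862400 s = 31053965 rad. 1 mrad = 0.001 rad, so 31053965 rad = 31053965 / 0.001 = 3.1053965e+10 mrad ≈ 3.105e+10 mrad (4 s.f.). Final answer: 3.105e+10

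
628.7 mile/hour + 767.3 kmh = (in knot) 1 mile/hour = 0.44704 m/s, so 628.7 mile/hour = 628.7 * 0.44704 = 281.05405 m/s. 1 kmh = 0.27777778 m/s, so 767.3 kmh = 767.3 * 0.27777778 = 213.13889 m/s. Sum: 281.05405 + 213.13889 = 494.19294 m/s. 1 knot = 0.51444444 m/s, so 494.19294 m/s = 494.19294 / 0.51444444 = 960.63422 knot ≈ 960.6 knot (4 s.f.). Final answer: 960.6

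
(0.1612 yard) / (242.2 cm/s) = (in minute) 1 yard = 0.9144 m, so 0.1612 yard = 0.1612 * 0.9144 = 0.14740128 m. 1 cm/s = 0.01 m/s, so 242.2 cm/s = 242.2 * 0.01 = 2.422 m/s. Combine: 0.14740128 m / 2.422 m/s = 0.060859323 s. 1 minute = 60 s, so 0.060859323 s = 0.060859323 / 60 = 0.001014322 minute ≈ 0.001014 minute (4 s.f.). Final answer: 0.001014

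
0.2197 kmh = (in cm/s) 6.103. Check: 1 kmh = 0.27777778 m/s, so 0.2197 kmh = 0.2197 * 0.27777778 = 0.061027778 m/s. 1 cm/s = 0.01 m/s, so 0.061027778 m/s = 0.061027778 / 0.01 = 6.1027778 cm/s ≈ 6.103 cm/s (4 s.f.).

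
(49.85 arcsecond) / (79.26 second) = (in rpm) 2.912e-05. Check: 1 arcsecond = 4.8481368e-06 rad, so 49.85 arcsecond = 49.85 * 4.8481368e-06 = 0.00024167962 rad. 79.26 second = 79.26 s. Combine: 0.00024167962 rad / 79.26 s = 3.0492004e-06 rad/s. 1 rpm = 0.10471976 rad/s, so 3.0492004e-06 rad/s = 3.0492004e-06 / 0.10471976 = 2.9117719e-05 rpm ≈ 2.912e-05 rpm (4 s.f.).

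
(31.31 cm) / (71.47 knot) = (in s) 0.008516. Check: 1 cm = 0.01 m, so 31.31 cm = 31.31 * 0.01 = 0.3131 m. 1 knot = 0.51444444 m/s, so 71.47 knot = 71.47 * 0.51444444 = 36.767344 m/s. Combine: 0.3131 m / 36.767344 m/s = 0.0085157088 s. Result: 0.0085157088 s ≈ 0.008516 s (4 s.f.).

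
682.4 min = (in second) 1 min = 60 s, so 682.4 min = 682.4 * 60 = 40944 s. 40944 s = 40944 second ≈ 4.094e+04 second (4 s.f.). Final answer: 4.094e+04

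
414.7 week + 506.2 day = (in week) 487. Check: 1 week = 604800 s, so 414.7 week = 414.7 * 604800 = 2.5081056e+08 s. 1 day = 86400 s, so 506.2 day = 506.2 * 86400 = 43735680 s. Sum: 2.5081056e+08 + 43735680 = 2.9454624e+08 s. 1 week = 604800 s, so 2.9454624e+08 s = 2.9454624e+08 / 604800 = 487.01429 week ≈ 487 week (4 s.f.).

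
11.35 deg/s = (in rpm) 1 deg/s = 0.017453293 rad/s, so 11.35 deg/s = 11.35 * 0.017453293 = 0.19809487 rad/s. 1 rpm = 0.10471976 rad/s, so 0.19809487 rad/s = 0.19809487 / 0.10471976 = 1.8916667 rpm ≈ 1.892 rpm (4 s.f.). Final answer: 1.892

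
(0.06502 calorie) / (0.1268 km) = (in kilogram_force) 1 calorie = 4.184 J, so 0.06502 calorie = 0.06502 * 4.184 = 0.27204368 J. 1 km = 1000 m, so 0.1268 km = 0.1268 * 1000 = 126.8 m. Combine: 0.27204368 J / 126.8 m = 0.0021454549 N. 1 kilogram_force = 9.80665 N, so 0.0021454549 N = 0.0021454549 / 9.80665 = 0.00021877551 kilogram_force ≈ 0.0002188 kilogram_force (4 s.f.). Final answer: 0.0002188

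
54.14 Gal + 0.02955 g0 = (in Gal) 1 Gal = 0.01 m/s^2, so 54.14 Gal = 54.14 * 0.01 = 0.5414 m/s^2. 1 g0 = 9.80665 m/s^2, so 0.02955 g0 = 0.02955 * 9.80665 = 0.28978651 m/s^2. Sum: 0.5414 + 0.28978651 = 0.83118651 m/s^2. 1 Gal = 0.01 m/s^2, so 0.83118651 m/s^2 = 0.83118651 / 0.01 = 83.118651 Gal ≈ 83.12 Gal (4 s.f.). Final answer: 83.12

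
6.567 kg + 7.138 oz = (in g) 6769. Check: 6.567 kg is already in kg. 1 oz = 0.028349523 kg, so 7.138 oz = 7.138 * 0.028349523 = 0.2023589 kg. Sum: 6.567 + 0.2023589 = 6.7693589 kg. 1 g = 0.001 kg, so 6.7693589 kg = 6.7693589 / 0.001 = 6769.3589 g ≈ 6769 g (4 s.f.).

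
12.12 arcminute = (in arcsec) 727.2. Check: 1 arcminute = 0.00029088821 rad, so 12.12 arcminute = 12.12 * 0.00029088821 = 0.0035255651 rad. 1 arcsec = 4.8481368e-06 rad, so 0.0035255651 rad = 0.0035255651 / 4.8481368e-06 = 727.2 arcsec.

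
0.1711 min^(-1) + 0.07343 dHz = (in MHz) 1 min^(-1) = 0.016666667 Hz, so 0.1711 min^(-1) = 0.1711 * 0.016666667 = 0.0028516667 Hz. 1 dHz = 0.1 Hz, so 0.07343 dHz = 0.07343 * 0.1 = 0.007343 Hz. Sum: 0.0028516667 + 0.007343 = 0.010194667 Hz. 1 MHz = 1000000 Hz, so 0.010194667 Hz = 0.010194667 / 1000000 = 1.0194667e-08 MHz ≈ 1.019e-08 MHz (4 s.f.). Final answer: 1.019e-08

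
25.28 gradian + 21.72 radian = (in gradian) 1 gradian = 0.015707963 rad, so 25.28 gradian = 25.28 * 0.015707963 = 0.39709731 rad. 21.72 radian = 21.72 rad. Sum: 0.39709731 + 21.72 = 22.117097 rad. 1 gradian = 0.015707963 rad, so 22.117097 rad = 22.117097 / 0.015707963 = 1408.0181 gradian ≈ 1408 gradian (4 s.f.). Final answer: 1408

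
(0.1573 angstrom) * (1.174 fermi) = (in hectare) 1 angstrom = 1e-10 m, so 0.1573 angstrom = 0.1573 * 1e-10 = 1.573e-11 m. 1 fermi = 1e-15 m, so 1.174 fermi = 1.174 * 1e-15 = 1.174e-15 m. Combine: 1.573e-11 m * 1.174e-15 m = 1.846702e-26 m^2. 1 hectare = 10000 m^2, so 1.846702e-26 m^2 = 1.846702e-26 / 10000 = 1.846702e-30 hectare ≈ 1.847e-30 hectare (4 s.f.). Final answer: 1.847e-30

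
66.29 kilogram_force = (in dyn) 1 kilogram_force = 9.80665 N, so 66.29 kilogram_force = 66.29 * 9.80665 = 650.08283 N. 1 dyn = 1e-05 N, so 650.08283 N = 650.08283 / 1e-05 = 65008283 dyn ≈ 6.501e+07 dyn (4 s.f.). Final answer: 6.501e+07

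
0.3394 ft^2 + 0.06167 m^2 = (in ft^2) 1 ft^2 = 0.09290304 m^2, so 0.3394 ft^2 = 0.3394 * 0.09290304 = 0.031531292 m^2. 0.06167 m^2 is already in m^2. Sum: 0.031531292 + 0.06167 = 0.093201292 m^2. 1 ft^2 = 0.09290304 m^2, so 0.093201292 m^2 = 0.093201292 / 0.09290304 = 1.0032104 ft^2 ≈ 1.003 ft^2 (4 s.f.). Final answer: 1.003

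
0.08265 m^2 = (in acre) 1 acre = 4046.8564 m^2, so 0.08265 m^2 = 0.08265 / 4046.8564 = 2.042326e-05 acre ≈ 2.042e-05 acre (4 s.f.). Final answer: 2.042e-05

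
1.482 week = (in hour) 1 week = 604800 s, so 1.482 week = 1.482 * 604800 = 896313.6 s. 1 hour = 3600 s, so 896313.6 s = 896313.6 / 3600 = 248.976 hour ≈ 249 hour (4 s.f.). Final answer: 249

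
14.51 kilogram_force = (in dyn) 1 kilogram_force = 9.80665 N, so 14.51 kilogram_force = 14.51 * 9.80665 = 142.29449 N. 1 dyn = 1e-05 N, so 142.29449 N = 142.29449 / 1e-05 = 14229449 dyn ≈ 1.423e+07 dyn (4 s.f.). Final answer: 1.423e+07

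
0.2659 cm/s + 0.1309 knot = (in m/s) 1 cm/s = 0.01 m/s, so 0.2659 cm/s = 0.2659 * 0.01 = 0.002659 m/s. 1 knot = 0.51444444 m/s, so 0.1309 knot = 0.1309 * 0.51444444 = 0.067340778 m/s. Sum: 0.002659 + 0.067340778 = 0.069999778 m/s. Result: 0.069999778 m/s ≈ 0.07 m/s (4 s.f.). Final answer: 0.07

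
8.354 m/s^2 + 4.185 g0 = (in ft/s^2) 162.1. Check: 8.354 m/s^2 is already in m/s^2. 1 g0 = 9.80665 m/s^2, so 4.185 g0 = 4.185 * 9.80665 = 41.04083 m/s^2. Sum: 8.354 + 41.04083 = 49.39483 m/s^2. 1 ft/s^2 = 0.3048 m/s^2, so 49.39483 m/s^2 = 49.39483 / 0.3048 = 162.05653 ft/s^2 ≈ 162.1 ft/s^2 (4 s.f.).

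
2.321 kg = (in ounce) 1 ounce = 0.028349523 kg, so 2.321 kg = 2.321 / 0.028349523 = 81.870866 ounce ≈ 81.87 ounce (4 s.f.). Final answer: 81.87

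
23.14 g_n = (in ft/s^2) 744.5. Check: 1 g_n = 9.80665 m/s^2, so 23.14 g_n = 23.14 * 9.80665 = 226.92588 m/s^2. 1 ft/s^2 = 0.3048 m/s^2, so 226.92588 m/s^2 = 226.92588 / 0.3048 = 744.50748 ft/s^2 ≈ 744.5 ft/s^2 (4 s.f.).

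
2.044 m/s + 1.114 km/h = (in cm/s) 2.044 m/s is already in m/s. 1 km/h = 0.27777778 m/s, so 1.114 km/h = 1.114 * 0.27777778 = 0.30944444 m/s. Sum: 2.044 + 0.30944444 = 2.3534444 m/s. 1 cm/s = 0.01 m/s, so 2.3534444 m/s = 2.3534444 / 0.01 = 235.34444 cm/s ≈ 235.3 cm/s (4 s.f.). Final answer: 235.3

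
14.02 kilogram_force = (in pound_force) 1 kilogram_force = 9.80665 N, so 14.02 kilogram_force = 14.02 * 9.80665 = 137.48923 N. 1 pound_force = 4.4482216 N, so 137.48923 N = 137.48923 / 4.4482216 = 30.908809 pound_force ≈ 30.91 pound_force (4 s.f.). Final answer: 30.91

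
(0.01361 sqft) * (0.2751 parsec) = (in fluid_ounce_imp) 3.778e+17. Check: 1 sqft = 0.09290304 m^2, so 0.01361 sqft = 0.01361 * 0.09290304 = 0.0012644104 m^2. 1 parsec = 3.0856776e+16 m, so 0.2751 parsec = 0.2751 * 3.0856776e+16 = 8.488699e+15 m. Combine: 0.0012644104 m^2 * 8.488699e+15 m = 1.0733199e+13 m^3. 1 fluid_ounce_imp = 2.8413063e-05 m^3, so 1.0733199e+13 m^3 = 1.0733199e+13 / 2.8413063e-05 = 3.777558e+17 fluid_ounce_imp ≈ 3.778e+17 fluid_ounce_imp (4 s.f.).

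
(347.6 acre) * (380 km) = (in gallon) 1 acre = 4046.8564 m^2, so 347.6 acre = 347.6 * 4046.8564 = 1406687.3 m^2. 1 km = 1000 m, so 380 km = 380 * 1000 = 380000 m. Combine: 1406687.3 m^2 * 380000 m = 5.3454117e+11 m^3. 1 gallon = 0.0037854118 m^3, so 5.3454117e+11 m^3 = 5.3454117e+11 / 0.0037854118 = 1.4121084e+14 gallon ≈ 1.412e+14 gallon (4 s.f.). Final answer: 1.412e+14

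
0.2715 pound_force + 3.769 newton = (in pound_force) 1.119. Check: 1 pound_force = 4.4482216 N, so 0.2715 pound_force = 0.2715 * 4.4482216 = 1.2076922 N. 3.769 newton = 3.769 N. Sum: 1.2076922 + 3.769 = 4.9766922 N. 1 pound_force = 4.4482216 N, so 4.9766922 N = 4.9766922 / 4.4482216 = 1.1188049 pound_force ≈ 1.119 pound_force (4 s.f.).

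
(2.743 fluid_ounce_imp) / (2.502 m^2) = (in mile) 1.936e-08. Check: 1 fluid_ounce_imp = 2.8413063e-05 m^3, so 2.743 fluid_ounce_imp = 2.743 * 2.8413063e-05 = 7.793703e-05 m^3. 2.502 m^2 is already in m^2. Combine: 7.793703e-05 m^3 / 2.502 m^2 = 3.1149892e-05 m. 1 mile = 1609.344 m, so 3.1149892e-05 m = 3.1149892e-05 / 1609.344 = 1.9355646e-08 mile ≈ 1.936e-08 mile (4 s.f.).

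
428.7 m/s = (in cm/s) 4.287e+04. Check: 1 cm/s = 0.01 m/s, so 428.7 m/s = 428.7 / 0.01 = 42870 cm/s ≈ 4.287e+04 cm/s (4 s.f.).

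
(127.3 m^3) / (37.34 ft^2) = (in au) 2.453e-10. Check: 127.3 m^3 is already in m^3. 1 ft^2 = 0.09290304 m^2, so 37.34 ft^2 = 37.34 * 0.09290304 = 3.4689995 m^2. Combine: 127.3 m^3 / 3.4689995 m^2 = 36.696459 m. 1 au = 1.4959787e+11 m, so 36.696459 m = 36.696459 / 1.4959787e+11 = 2.4530068e-10 au ≈ 2.453e-10 au (4 s.f.).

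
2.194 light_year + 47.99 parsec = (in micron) 1.502e+24. Check: 1 light_year = 9.4607305e+15 m, so 2.194 light_year = 2.194 * 9.4607305e+15 = 2.0756843e+16 m. 1 parsec = 3.0856776e+16 m, so 47.99 parsec = 47.99 * 3.0856776e+16 = 1.4808167e+18 m. Sum: 2.0756843e+16 + 1.4808167e+18 = 1.5015735e+18 m. 1 micron = 1e-06 m, so 1.5015735e+18 m = 1.5015735e+18 / 1e-06 = 1.5015735e+24 micron ≈ 1.502e+24 micron (4 s.f.).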